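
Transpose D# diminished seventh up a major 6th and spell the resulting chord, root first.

B♯, D♯, F♯, A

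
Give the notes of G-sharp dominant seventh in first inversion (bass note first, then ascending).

In root position, G-sharp dominant seventh is G#–B#–D#–F#.
First inversion puts the third (B#) in the bass.

B# – D# – F# – G#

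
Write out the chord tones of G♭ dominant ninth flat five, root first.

Gb, Bb, Dbb, Fb, Ab

G♭ dominant ninth flat five is a dominant ninth flat five built on Gb.
- root: Gb
- major 3rd: Bb
- diminished 5th: Dbb
- minor 7th: Fb
- major 9th: Ab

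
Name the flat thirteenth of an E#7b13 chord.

C♯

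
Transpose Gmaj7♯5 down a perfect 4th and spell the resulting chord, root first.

D – F♯ – A♯ – C♯

G down a perfect 4th → D. New chord: D augmented major seventh.
D — root
F♯ — major 3rd
A♯ — augmented 5th
C♯ — major 7th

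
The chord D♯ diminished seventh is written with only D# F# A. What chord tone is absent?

C

D♯ diminished seventh = D#, F#, A, C. The voicing lacks the 7th (diminished 7th), C.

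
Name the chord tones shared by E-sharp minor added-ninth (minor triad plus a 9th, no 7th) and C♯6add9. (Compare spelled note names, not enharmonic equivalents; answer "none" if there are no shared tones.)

E#, G#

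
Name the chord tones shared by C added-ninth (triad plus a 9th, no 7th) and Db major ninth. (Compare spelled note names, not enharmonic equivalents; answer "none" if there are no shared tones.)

C added-ninth: C E G D
Db major ninth: D-flat F A-flat C E-flat
Common to both → C.

C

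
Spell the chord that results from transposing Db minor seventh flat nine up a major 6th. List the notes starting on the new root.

B-flat, D-flat, F, A-flat, C-flat

D-flat up a major 6th → B-flat. New chord: B-flat minor seventh flat nine.
Root: B-flat
Minor 3rd (3rd): D-flat
Perfect 5th (5th): F
Minor 7th (7th): A-flat
Minor 9th (9th): C-flat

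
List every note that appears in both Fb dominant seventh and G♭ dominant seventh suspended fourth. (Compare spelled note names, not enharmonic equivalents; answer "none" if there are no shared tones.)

Fb dominant seventh: F-flat A-flat C-flat E-double-flat
G♭ dominant seventh suspended fourth: G-flat C-flat D-flat F-flat
Common to both → F-flat, C-flat.

F-flat, C-flat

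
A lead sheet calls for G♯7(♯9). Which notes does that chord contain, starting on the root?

G# – B# – D# – F# – A##

G♯7(♯9): dominant seventh sharp nine on G#.
- root: G#
- major 3rd: B#
- perfect 5th: D#
- minor 7th: F#
- augmented 9th: A##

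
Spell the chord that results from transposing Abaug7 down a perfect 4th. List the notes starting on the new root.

A perfect 4th down from A♭ is E♭, so the new chord is E♭ augmented seventh.
- root: E♭
- major 3rd: G
- augmented 5th: B
- minor 7th: D♭

E♭ G B D♭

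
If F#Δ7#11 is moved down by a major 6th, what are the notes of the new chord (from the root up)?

F# down a major 6th → A. New chord: A major seventh sharp eleven.
A — root
C# — major 3rd
E — perfect 5th
G# — major 7th
D# — augmented 11th

A, C#, E, G#, D#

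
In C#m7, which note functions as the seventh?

C#m7 is built on C#; its 7th is a minor 7th above the root.
A seventh above C uses the letter B, and the minor 7th above C# is B.

B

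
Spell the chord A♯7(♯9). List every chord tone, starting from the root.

Root A#, quality dominant seventh sharp nine:
A# — root
C## — major 3rd
E# — perfect 5th
G# — minor 7th
B## — augmented 9th

A#, C##, E#, G#, B##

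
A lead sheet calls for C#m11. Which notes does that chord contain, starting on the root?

C#, E, G#, B, D#, F#

C#m11: minor eleventh on C#.
- root: C#
- minor 3rd: E
- perfect 5th: G#
- minor 7th: B
- major 9th: D#
- perfect 11th: F#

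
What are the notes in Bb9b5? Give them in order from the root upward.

B♭, D, F♭, A♭, C

Bb9b5: dominant ninth flat five on B♭.
root → B♭
3rd (major 3rd) → D
5th (diminished 5th) → F♭
7th (minor 7th) → A♭
9th (major 9th) → C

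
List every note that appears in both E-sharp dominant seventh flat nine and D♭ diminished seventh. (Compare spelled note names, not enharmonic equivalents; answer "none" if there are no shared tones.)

E-sharp dominant seventh flat nine = E-sharp, G-double-sharp, B-sharp, D-sharp, F-sharp.
D♭ diminished seventh = D-flat, F-flat, A-double-flat, C-double-flat.
Shared: none.

none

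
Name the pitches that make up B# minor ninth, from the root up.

B# D# F## A# C##

Root B#, quality minor ninth:
B# — root
D# — minor 3rd
F## — perfect 5th
A# — minor 7th
C## — major 9th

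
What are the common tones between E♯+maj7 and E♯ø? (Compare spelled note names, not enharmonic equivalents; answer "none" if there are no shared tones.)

E♯+maj7: E# G## B## D##
E♯ø: E# G# B D#
Common to both → E#.

E#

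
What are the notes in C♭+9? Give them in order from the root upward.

C♭+9: dominant ninth sharp five on Cb.
- root: Cb
- major 3rd: Eb
- augmented 5th: G
- minor 7th: Bbb
- major 9th: Db

Cb, Eb, G, Bbb, Db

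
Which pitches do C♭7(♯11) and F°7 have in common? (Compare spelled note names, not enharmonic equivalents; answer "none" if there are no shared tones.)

C♭7(♯11): Cb Eb Gb Bbb F
F°7: F Ab Cb Ebb
Common to both → Cb, F.

Cb – F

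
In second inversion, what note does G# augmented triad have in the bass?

D𝄪

G# augmented triad = G♯–B♯–D𝄪. Second inversion → fifth in the bass = D𝄪.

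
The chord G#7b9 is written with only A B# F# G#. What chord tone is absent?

D#

The full G#7b9 chord is G#, B#, D#, F#, A.
Comparing with the voicing, the perfect 5th (5th) — D# — is absent.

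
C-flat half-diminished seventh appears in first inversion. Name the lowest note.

C-flat half-diminished seventh = C-flat–E-double-flat–G-double-flat–B-double-flat. First inversion → third in the bass = E-double-flat.

E-double-flat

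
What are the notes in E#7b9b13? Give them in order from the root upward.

Root E#, quality dominant seventh flat nine flat thirteen:
Root: E#
Major 3rd (3rd): G##
Perfect 5th (5th): B#
Minor 7th (7th): D#
Minor 9th (9th): F#
Minor 13th (13th): C#

E#  G##  B#  D#  F#  C#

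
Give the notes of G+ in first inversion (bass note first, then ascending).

G+ = G–B–D#; first inversion → third (B) lowest.

B, D#, G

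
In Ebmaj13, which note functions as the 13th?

C

Root of Ebmaj13 = Eb. The 13th is a major 13th: Eb up a major 13th → C.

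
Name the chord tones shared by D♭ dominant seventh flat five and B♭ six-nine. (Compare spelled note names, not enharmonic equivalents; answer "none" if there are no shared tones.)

D♭ dominant seventh flat five = D-flat, F, A-double-flat, C-flat.
B♭ six-nine = B-flat, D, F, G, C.
Shared: F.

F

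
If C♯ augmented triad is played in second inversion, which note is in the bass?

G-double-sharp

C♯ augmented triad in root position is C-sharp–E-sharp–G-double-sharp.
Second inversion places the fifth in the bass, which is G-double-sharp.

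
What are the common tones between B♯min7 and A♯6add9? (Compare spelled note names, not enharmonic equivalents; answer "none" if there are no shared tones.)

B♯min7: B# D# F## A#
A♯6add9: A# C## E# F## B#
Common to both → B#, F##, A#.

B# F## A#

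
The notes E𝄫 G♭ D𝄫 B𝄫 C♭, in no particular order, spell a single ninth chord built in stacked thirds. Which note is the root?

C♭

Stacking in thirds gives C♭ – E𝄫 – G♭ – B𝄫 – D𝄫, so C♭ is the root — C♭ minor seventh flat nine.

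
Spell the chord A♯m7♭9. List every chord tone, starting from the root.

Root A#, quality minor seventh flat nine:
- root: A#
- minor 3rd: C#
- perfect 5th: E#
- minor 7th: G#
- minor 9th: B

A# – C# – E# – G# – B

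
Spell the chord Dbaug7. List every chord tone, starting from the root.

Dbaug7 is an augmented seventh built on Db.
- root: Db
- major 3rd: F
- augmented 5th: A
- minor 7th: Cb

Db  F  A  Cb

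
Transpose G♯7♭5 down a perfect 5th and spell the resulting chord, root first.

C# – E# – G – B

Transposed root: G# → C# (perfect 5th down). So we spell C# dominant seventh flat five:
Root: C#
Major 3rd (3rd): E#
Diminished 5th (5th): G
Minor 7th (7th): B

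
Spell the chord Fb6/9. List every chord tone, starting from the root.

F♭ – A♭ – C♭ – D♭ – G♭

Fb6/9 is a six-nine built on F♭.
Root: F♭
Major 3rd (3rd): A♭
Perfect 5th (5th): C♭
Major 6th (6th): D♭
Major 9th (9th): G♭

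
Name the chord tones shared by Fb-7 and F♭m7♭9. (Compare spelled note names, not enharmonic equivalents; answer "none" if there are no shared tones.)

F♭ – A𝄫 – C♭ – E𝄫

Fb-7 = F♭, A𝄫, C♭, E𝄫.
F♭m7♭9 = F♭, A𝄫, C♭, E𝄫, G𝄫.
Shared: F♭, A𝄫, C♭, E𝄫.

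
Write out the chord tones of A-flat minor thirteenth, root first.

A-flat, C-flat, E-flat, G-flat, B-flat, D-flat, F

Root A-flat, quality minor thirteenth:
Root: A-flat
Minor 3rd (3rd): C-flat
Perfect 5th (5th): E-flat
Minor 7th (7th): G-flat
Major 9th (9th): B-flat
Perfect 11th (11th): D-flat
Major 13th (13th): F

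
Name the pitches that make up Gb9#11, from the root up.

Gb  Bb  Db  Fb  Ab  C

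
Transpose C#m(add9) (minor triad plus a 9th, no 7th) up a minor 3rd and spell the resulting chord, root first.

Transposed root: C♯ → E (minor 3rd up). So we spell E minor added-ninth:
Root: E
Minor 3rd (3rd): G
Perfect 5th (5th): B
Major 9th (9th): F♯

E – G – B – F♯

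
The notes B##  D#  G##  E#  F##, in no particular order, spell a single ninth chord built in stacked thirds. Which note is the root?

E#

Stacking in thirds gives E# – G## – B## – D# – F##, so E# is the root — E# dominant ninth sharp five.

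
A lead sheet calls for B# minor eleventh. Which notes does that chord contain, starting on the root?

B# – D# – F## – A# – C## – E#

Root B#, quality minor eleventh:
B# — root
D# — minor 3rd
F## — perfect 5th
A# — minor 7th
C## — major 9th
E# — perfect 11th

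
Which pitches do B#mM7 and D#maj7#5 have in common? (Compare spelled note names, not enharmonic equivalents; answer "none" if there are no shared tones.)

B#mM7 = B#, D#, F##, A##.
D#maj7#5 = D#, F##, A##, C##.
Shared: D#, F##, A##.

D#, F##, A##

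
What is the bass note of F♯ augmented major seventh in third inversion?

E#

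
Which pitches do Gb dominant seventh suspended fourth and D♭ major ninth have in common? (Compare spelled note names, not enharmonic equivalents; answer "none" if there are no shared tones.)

Gb dominant seventh suspended fourth: G-flat C-flat D-flat F-flat
D♭ major ninth: D-flat F A-flat C E-flat
Common to both → D-flat.

D-flat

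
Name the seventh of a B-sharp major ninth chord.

A-double-sharp

Root of B-sharp major ninth = B-sharp. The 7th is a major 7th: B-sharp up a major 7th → A-double-sharp.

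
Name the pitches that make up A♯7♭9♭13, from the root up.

A♯7♭9♭13 is a dominant seventh flat nine flat thirteen built on A#.
- root: A#
- major 3rd: C##
- perfect 5th: E#
- minor 7th: G#
- minor 9th: B
- minor 13th: F#

A#, C##, E#, G#, B, F#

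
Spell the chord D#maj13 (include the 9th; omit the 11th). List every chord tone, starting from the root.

D♯ F𝄪 A♯ C𝄪 E♯ B♯

Root D♯, quality major thirteenth:
D♯ — root
F𝄪 — major 3rd
A♯ — perfect 5th
C𝄪 — major 7th
E♯ — major 9th
B♯ — major 13th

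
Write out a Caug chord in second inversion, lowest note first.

Caug = C–E–G#; second inversion → fifth (G#) lowest.

G# – C – E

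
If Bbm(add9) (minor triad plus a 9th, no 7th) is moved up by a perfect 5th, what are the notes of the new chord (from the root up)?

F, Ab, C, G

Bb up a perfect 5th → F. New chord: F minor added-ninth.
Root: F
Minor 3rd (3rd): Ab
Perfect 5th (5th): C
Major 9th (9th): G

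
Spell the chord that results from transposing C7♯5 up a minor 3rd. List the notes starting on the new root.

Transposed root: C → Eb (minor 3rd up). So we spell Eb augmented seventh:
- root: Eb
- major 3rd: G
- augmented 5th: B
- minor 7th: Db

Eb, G, B, Db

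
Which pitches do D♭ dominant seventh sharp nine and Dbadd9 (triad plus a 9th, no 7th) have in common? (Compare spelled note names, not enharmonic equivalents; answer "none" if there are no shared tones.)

D♭ dominant seventh sharp nine: D♭ F A♭ C♭ E
Dbadd9: D♭ F A♭ E♭
Common to both → D♭, F, A♭.

D♭ F A♭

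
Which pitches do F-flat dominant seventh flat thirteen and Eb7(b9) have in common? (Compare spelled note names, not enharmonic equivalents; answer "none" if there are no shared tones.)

F♭

F-flat dominant seventh flat thirteen = F♭, A♭, C♭, E𝄫, D𝄫.
Eb7(b9) = E♭, G, B♭, D♭, F♭.
Shared: F♭.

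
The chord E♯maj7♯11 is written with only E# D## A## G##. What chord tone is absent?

B#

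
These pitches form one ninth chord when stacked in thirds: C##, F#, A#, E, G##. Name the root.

F#

Stacking in thirds gives F# – A# – C## – E – G##, so F# is the root — F# dominant seventh sharp nine sharp five.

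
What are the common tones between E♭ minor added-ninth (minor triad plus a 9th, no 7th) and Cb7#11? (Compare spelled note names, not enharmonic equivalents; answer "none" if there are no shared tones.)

E♭ minor added-ninth = Eb, Gb, Bb, F.
Cb7#11 = Cb, Eb, Gb, Bbb, F.
Shared: Eb, Gb, F.

Eb – Gb – F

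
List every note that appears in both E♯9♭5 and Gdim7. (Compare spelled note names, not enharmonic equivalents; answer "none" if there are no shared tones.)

none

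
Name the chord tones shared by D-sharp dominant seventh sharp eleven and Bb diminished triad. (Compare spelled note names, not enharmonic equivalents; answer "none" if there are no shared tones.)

none

D-sharp dominant seventh sharp eleven: D-sharp F-double-sharp A-sharp C-sharp G-double-sharp
Bb diminished triad: B-flat D-flat F-flat
Common to both → none.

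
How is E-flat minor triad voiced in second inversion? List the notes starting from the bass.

In root position, E-flat minor triad is Eb–Gb–Bb.
Second inversion puts the fifth (Bb) in the bass.

Bb – Eb – Gb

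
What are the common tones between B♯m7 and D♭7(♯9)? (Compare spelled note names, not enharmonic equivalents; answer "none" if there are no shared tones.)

none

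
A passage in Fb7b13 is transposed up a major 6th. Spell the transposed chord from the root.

Db  F  Ab  Cb  Bbb

A major 6th up from Fb is Db, so the new chord is Db dominant seventh flat thirteen.
- root: Db
- major 3rd: F
- perfect 5th: Ab
- minor 7th: Cb
- minor 13th: Bbb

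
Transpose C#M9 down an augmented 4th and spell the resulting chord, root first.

G – B – D – F♯ – A

An augmented 4th down from C♯ is G, so the new chord is G major ninth.
root → G
3rd (major 3rd) → B
5th (perfect 5th) → D
7th (major 7th) → F♯
9th (major 9th) → A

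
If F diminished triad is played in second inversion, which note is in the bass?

C-flat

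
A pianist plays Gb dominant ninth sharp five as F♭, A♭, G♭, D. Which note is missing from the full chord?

B♭

The full Gb dominant ninth sharp five chord is G♭, B♭, D, F♭, A♭.
Comparing with the voicing, the major 3rd (3rd) — B♭ — is absent.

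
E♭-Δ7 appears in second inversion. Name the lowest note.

Bb

E♭-Δ7 = Eb–Gb–Bb–D. Second inversion → fifth in the bass = Bb.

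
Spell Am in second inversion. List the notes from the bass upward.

In root position, Am is A–C–E.
Second inversion puts the fifth (E) in the bass.

E  A  C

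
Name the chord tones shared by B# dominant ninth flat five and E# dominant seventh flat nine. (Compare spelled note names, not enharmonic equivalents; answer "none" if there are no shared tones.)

B# dominant ninth flat five: B-sharp D-double-sharp F-sharp A-sharp C-double-sharp
E# dominant seventh flat nine: E-sharp G-double-sharp B-sharp D-sharp F-sharp
Common to both → B-sharp, F-sharp.

B-sharp – F-sharp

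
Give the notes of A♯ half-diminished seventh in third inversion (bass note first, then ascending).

G#  A#  C#  E

A♯ half-diminished seventh = A#–C#–E–G#; third inversion → seventh (G#) lowest.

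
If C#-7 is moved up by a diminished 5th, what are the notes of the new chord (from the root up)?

G, B♭, D, F

A diminished 5th up from C♯ is G, so the new chord is G minor seventh.
G — root
B♭ — minor 3rd
D — perfect 5th
F — minor 7th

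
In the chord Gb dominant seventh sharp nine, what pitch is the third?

B-flat

Root of Gb dominant seventh sharp nine = G-flat. The 3rd is a major 3rd: G-flat up a major 3rd → B-flat.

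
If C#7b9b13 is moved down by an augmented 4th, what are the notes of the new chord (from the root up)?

An augmented 4th down from C# is G, so the new chord is G dominant seventh flat nine flat thirteen.
root → G
3rd (major 3rd) → B
5th (perfect 5th) → D
7th (minor 7th) → F
9th (minor 9th) → Ab
13th (minor 13th) → Eb

G  B  D  F  Ab  Eb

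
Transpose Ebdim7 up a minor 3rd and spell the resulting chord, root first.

G♭, B𝄫, D𝄫, F𝄫

A minor 3rd up from E♭ is G♭, so the new chord is G♭ diminished seventh.
G♭ — root
B𝄫 — minor 3rd
D𝄫 — diminished 5th
F𝄫 — diminished 7th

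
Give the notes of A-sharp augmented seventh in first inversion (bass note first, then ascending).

A-sharp augmented seventh = A-sharp–C-double-sharp–E-double-sharp–G-sharp; first inversion → third (C-double-sharp) lowest.

C-double-sharp, E-double-sharp, G-sharp, A-sharp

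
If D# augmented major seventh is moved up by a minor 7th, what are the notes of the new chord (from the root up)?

C# – E# – G## – B#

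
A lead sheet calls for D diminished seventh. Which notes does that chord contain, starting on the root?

Root D, quality diminished seventh:
- root: D
- minor 3rd: F
- diminished 5th: A-flat
- diminished 7th: C-flat

D, F, A-flat, C-flat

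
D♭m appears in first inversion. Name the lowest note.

Fb

D♭m in root position is Db–Fb–Ab.
First inversion places the third in the bass, which is Fb.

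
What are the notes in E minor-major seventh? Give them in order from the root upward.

E minor-major seventh: minor-major seventh on E.
root → E
3rd (minor 3rd) → G
5th (perfect 5th) → B
7th (major 7th) → D♯

E, G, B, D♯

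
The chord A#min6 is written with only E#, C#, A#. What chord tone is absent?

F##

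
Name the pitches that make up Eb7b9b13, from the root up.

Eb7b9b13: dominant seventh flat nine flat thirteen on Eb.
Eb — root
G — major 3rd
Bb — perfect 5th
Db — minor 7th
Fb — minor 9th
Cb — minor 13th

Eb – G – Bb – Db – Fb – Cb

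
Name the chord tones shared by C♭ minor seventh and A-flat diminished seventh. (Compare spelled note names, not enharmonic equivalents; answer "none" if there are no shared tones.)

C-flat – E-double-flat

C♭ minor seventh: C-flat E-double-flat G-flat B-double-flat
A-flat diminished seventh: A-flat C-flat E-double-flat G-double-flat
Common to both → C-flat, E-double-flat.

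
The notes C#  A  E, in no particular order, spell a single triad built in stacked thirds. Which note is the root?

A

Stacking in thirds gives A – C# – E, so A is the root — A major triad.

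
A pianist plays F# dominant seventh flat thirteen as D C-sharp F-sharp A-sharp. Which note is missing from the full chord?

E

F# dominant seventh flat thirteen = F-sharp, A-sharp, C-sharp, E, D. The voicing lacks the 7th (minor 7th), E.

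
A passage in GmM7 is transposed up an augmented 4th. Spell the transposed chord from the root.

C# – E – G# – B#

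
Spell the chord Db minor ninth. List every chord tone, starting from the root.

D♭ – F♭ – A♭ – C♭ – E♭

Root D♭, quality minor ninth:
Root: D♭
Minor 3rd (3rd): F♭
Perfect 5th (5th): A♭
Minor 7th (7th): C♭
Major 9th (9th): E♭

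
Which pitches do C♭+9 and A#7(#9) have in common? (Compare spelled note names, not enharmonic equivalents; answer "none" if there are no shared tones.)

none

C♭+9 = Cb, Eb, G, Bbb, Db.
A#7(#9) = A#, C##, E#, G#, B##.
Shared: none.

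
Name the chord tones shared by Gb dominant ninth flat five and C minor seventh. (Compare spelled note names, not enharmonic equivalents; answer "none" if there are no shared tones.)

B-flat

Gb dominant ninth flat five: G-flat B-flat D-double-flat F-flat A-flat
C minor seventh: C E-flat G B-flat
Common to both → B-flat.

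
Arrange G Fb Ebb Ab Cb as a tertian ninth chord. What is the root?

Stacking in thirds gives Fb – Ab – Cb – Ebb – G, so Fb is the root — Fb dominant seventh sharp nine.

Fb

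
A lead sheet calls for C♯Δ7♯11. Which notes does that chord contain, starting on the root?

C♯Δ7♯11 is a major seventh sharp eleven built on C♯.
Root: C♯
Major 3rd (3rd): E♯
Perfect 5th (5th): G♯
Major 7th (7th): B♯
Augmented 11th (11th): F𝄪

C♯ E♯ G♯ B♯ F𝄪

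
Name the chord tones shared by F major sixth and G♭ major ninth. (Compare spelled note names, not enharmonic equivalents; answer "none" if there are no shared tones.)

F major sixth = F, A, C, D.
G♭ major ninth = G-flat, B-flat, D-flat, F, A-flat.
Shared: F.

F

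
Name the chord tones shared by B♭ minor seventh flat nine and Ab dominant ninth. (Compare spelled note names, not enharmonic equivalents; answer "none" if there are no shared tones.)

Bb Ab

B♭ minor seventh flat nine: Bb Db F Ab Cb
Ab dominant ninth: Ab C Eb Gb Bb
Common to both → Bb, Ab.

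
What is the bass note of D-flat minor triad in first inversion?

D-flat minor triad in root position is Db–Fb–Ab.
First inversion places the third in the bass, which is Fb.

Fb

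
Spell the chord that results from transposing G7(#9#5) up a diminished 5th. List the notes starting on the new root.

Db, F, A, Cb, E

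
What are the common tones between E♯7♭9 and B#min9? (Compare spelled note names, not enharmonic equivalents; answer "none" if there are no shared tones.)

B# – D#

E♯7♭9: E# G## B# D# F#
B#min9: B# D# F## A# C##
Common to both → B#, D#.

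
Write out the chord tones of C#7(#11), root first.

C#7(#11) is a dominant seventh sharp eleven built on C#.
Root: C#
Major 3rd (3rd): E#
Perfect 5th (5th): G#
Minor 7th (7th): B
Augmented 11th (11th): F##

C#  E#  G#  B  F##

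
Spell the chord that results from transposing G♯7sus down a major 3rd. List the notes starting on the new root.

A major 3rd down from G# is E, so the new chord is E dominant seventh suspended fourth.
root → E
4th (perfect 4th) → A
5th (perfect 5th) → B
7th (minor 7th) → D

E A B D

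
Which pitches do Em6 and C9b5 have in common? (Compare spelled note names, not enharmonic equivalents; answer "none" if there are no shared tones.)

E

Em6 = E, G, B, C♯.
C9b5 = C, E, G♭, B♭, D.
Shared: E.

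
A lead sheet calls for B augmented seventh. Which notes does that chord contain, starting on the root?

B  D#  F##  A

B augmented seventh: augmented seventh on B.
Root: B
Major 3rd (3rd): D#
Augmented 5th (5th): F##
Minor 7th (7th): A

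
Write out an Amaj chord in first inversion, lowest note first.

C#, E, A

In root position, Amaj is A–C#–E.
First inversion puts the third (C#) in the bass.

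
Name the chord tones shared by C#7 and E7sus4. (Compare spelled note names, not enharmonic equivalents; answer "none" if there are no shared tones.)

B

C#7: C♯ E♯ G♯ B
E7sus4: E A B D
Common to both → B.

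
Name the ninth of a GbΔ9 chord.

Root of GbΔ9 = G♭. The 9th is a major 9th: G♭ up a major 9th → A♭.

A♭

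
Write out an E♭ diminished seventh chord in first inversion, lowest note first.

Gb  Bbb  Dbb  Eb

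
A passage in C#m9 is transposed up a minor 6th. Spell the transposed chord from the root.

A – C – E – G – B

A minor 6th up from C# is A, so the new chord is A minor ninth.
A — root
C — minor 3rd
E — perfect 5th
G — minor 7th
B — major 9th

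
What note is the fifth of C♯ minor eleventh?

Root of C♯ minor eleventh = C#. The 5th is a perfect 5th: C# up a perfect 5th → G#.

G#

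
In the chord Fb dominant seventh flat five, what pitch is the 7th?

Root of Fb dominant seventh flat five = F-flat. The 7th is a minor 7th: F-flat up a minor 7th → E-double-flat.

E-double-flat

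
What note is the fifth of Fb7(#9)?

C♭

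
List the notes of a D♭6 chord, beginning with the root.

Db F Ab Bb

D♭6 is a major sixth built on Db.
Db — root
F — major 3rd
Ab — perfect 5th
Bb — major 6th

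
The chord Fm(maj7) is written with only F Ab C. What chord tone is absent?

E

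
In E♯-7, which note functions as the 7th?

Root of E♯-7 = E#. The 7th is a minor 7th: E# up a minor 7th → D#.

D#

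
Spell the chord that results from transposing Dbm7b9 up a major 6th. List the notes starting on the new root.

Bb Db F Ab Cb

Transposed root: Db → Bb (major 6th up). So we spell Bb minor seventh flat nine:
root → Bb
3rd (minor 3rd) → Db
5th (perfect 5th) → F
7th (minor 7th) → Ab
9th (minor 9th) → Cb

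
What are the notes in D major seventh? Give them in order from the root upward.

Root D, quality major seventh:
- root: D
- major 3rd: F-sharp
- perfect 5th: A
- major 7th: C-sharp

D, F-sharp, A, C-sharp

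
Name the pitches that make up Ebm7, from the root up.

Eb, Gb, Bb, Db

Ebm7 is a minor seventh built on Eb.
Eb — root
Gb — minor 3rd
Bb — perfect 5th
Db — minor 7th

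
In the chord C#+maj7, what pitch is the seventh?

B♯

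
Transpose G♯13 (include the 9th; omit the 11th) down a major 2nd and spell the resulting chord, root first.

A major 2nd down from G# is F#, so the new chord is F# dominant thirteenth.
Root: F#
Major 3rd (3rd): A#
Perfect 5th (5th): C#
Minor 7th (7th): E
Major 9th (9th): G#
Major 13th (13th): D#

F#, A#, C#, E, G#, D#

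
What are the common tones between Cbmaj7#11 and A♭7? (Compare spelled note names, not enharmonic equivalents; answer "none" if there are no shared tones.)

Eb – Gb

Cbmaj7#11: Cb Eb Gb Bb F
A♭7: Ab C Eb Gb
Common to both → Eb, Gb.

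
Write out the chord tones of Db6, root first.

Db6: major sixth on Db.
- root: Db
- major 3rd: F
- perfect 5th: Ab
- major 6th: Bb

Db  F  Ab  Bb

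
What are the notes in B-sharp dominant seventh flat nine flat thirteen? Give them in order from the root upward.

B-sharp dominant seventh flat nine flat thirteen: dominant seventh flat nine flat thirteen on B#.
B# — root
D## — major 3rd
F## — perfect 5th
A# — minor 7th
C# — minor 9th
G# — minor 13th

B#  D##  F##  A#  C#  G#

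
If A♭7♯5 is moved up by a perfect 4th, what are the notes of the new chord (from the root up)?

Db  F  A  Cb

Ab up a perfect 4th → Db. New chord: Db augmented seventh.
Db — root
F — major 3rd
A — augmented 5th
Cb — minor 7th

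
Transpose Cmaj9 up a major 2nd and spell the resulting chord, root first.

A major 2nd up from C is D, so the new chord is D major ninth.
D — root
F# — major 3rd
A — perfect 5th
C# — major 7th
E — major 9th

D – F# – A – C# – E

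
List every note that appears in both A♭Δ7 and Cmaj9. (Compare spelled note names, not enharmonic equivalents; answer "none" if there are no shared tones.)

A♭Δ7 = A♭, C, E♭, G.
Cmaj9 = C, E, G, B, D.
Shared: C, G.

C G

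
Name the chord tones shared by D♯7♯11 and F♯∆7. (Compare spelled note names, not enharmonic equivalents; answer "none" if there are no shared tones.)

A#, C#

D♯7♯11 = D#, F##, A#, C#, G##.
F♯∆7 = F#, A#, C#, E#.
Shared: A#, C#.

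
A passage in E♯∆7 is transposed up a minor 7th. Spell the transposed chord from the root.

D#, F##, A#, C##

E# up a minor 7th → D#. New chord: D# major seventh.
Root: D#
Major 3rd (3rd): F##
Perfect 5th (5th): A#
Major 7th (7th): C##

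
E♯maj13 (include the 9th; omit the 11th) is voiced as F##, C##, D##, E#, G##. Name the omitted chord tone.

E♯maj13 = E#, G##, B#, D##, F##, C##. The voicing lacks the 5th (perfect 5th), B#.

B#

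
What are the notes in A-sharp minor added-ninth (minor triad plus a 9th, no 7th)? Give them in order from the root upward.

A#  C#  E#  B#

Root A#, quality minor added-ninth:
Root: A#
Minor 3rd (3rd): C#
Perfect 5th (5th): E#
Major 9th (9th): B#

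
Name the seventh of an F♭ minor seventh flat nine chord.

F♭ minor seventh flat nine is built on Fb; its 7th is a minor 7th above the root.
A seventh above F uses the letter E, and the minor 7th above Fb is Ebb.

Ebb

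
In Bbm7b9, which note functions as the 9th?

Root of Bbm7b9 = Bb. The 9th is a minor 9th: Bb up a minor 9th → Cb.

Cb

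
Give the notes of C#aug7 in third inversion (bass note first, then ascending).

B, C#, E#, G##

In root position, C#aug7 is C#–E#–G##–B.
Third inversion puts the seventh (B) in the bass.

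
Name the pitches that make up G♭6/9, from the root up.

G♭6/9: six-nine on G♭.
root → G♭
3rd (major 3rd) → B♭
5th (perfect 5th) → D♭
6th (major 6th) → E♭
9th (major 9th) → A♭

G♭ – B♭ – D♭ – E♭ – A♭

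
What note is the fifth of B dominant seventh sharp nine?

Root of B dominant seventh sharp nine = B. The 5th is a perfect 5th: B up a perfect 5th → F-sharp.

F-sharp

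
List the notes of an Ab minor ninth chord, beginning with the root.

Ab minor ninth is a minor ninth built on Ab.
- root: Ab
- minor 3rd: Cb
- perfect 5th: Eb
- minor 7th: Gb
- major 9th: Bb

Ab  Cb  Eb  Gb  Bb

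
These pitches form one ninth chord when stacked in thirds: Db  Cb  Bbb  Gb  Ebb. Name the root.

Stacking in thirds gives Cb – Ebb – Gb – Bbb – Db, so Cb is the root — Cb minor ninth.

Cb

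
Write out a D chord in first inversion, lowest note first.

D = D–F#–A; first inversion → third (F#) lowest.

F#, A, D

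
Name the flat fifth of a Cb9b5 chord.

Root of Cb9b5 = Cb. The 5th is a diminished 5th: Cb up a diminished 5th → Gbb.

Gbb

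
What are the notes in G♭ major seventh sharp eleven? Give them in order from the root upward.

Gb, Bb, Db, F, C

Root Gb, quality major seventh sharp eleven:
root → Gb
3rd (major 3rd) → Bb
5th (perfect 5th) → Db
7th (major 7th) → F
11th (augmented 11th) → C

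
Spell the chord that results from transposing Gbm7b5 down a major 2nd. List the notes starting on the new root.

Fb – Abb – Cbb – Ebb

Gb down a major 2nd → Fb. New chord: Fb half-diminished seventh.
- root: Fb
- minor 3rd: Abb
- diminished 5th: Cbb
- minor 7th: Ebb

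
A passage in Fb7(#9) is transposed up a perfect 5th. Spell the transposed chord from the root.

Cb, Eb, Gb, Bbb, D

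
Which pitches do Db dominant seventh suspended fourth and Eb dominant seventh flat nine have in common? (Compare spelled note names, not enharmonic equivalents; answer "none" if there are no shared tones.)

Db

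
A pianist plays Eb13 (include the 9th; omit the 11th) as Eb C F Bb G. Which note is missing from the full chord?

Eb13 = Eb, G, Bb, Db, F, C. The voicing lacks the 7th (minor 7th), Db.

Db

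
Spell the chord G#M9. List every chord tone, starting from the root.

G#M9: major ninth on G#.
Root: G#
Major 3rd (3rd): B#
Perfect 5th (5th): D#
Major 7th (7th): F##
Major 9th (9th): A#

G# B# D# F## A#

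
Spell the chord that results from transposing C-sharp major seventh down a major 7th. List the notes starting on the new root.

A major 7th down from C♯ is D, so the new chord is D major seventh.
Root: D
Major 3rd (3rd): F♯
Perfect 5th (5th): A
Major 7th (7th): C♯

D F♯ A C♯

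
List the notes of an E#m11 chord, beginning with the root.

E# – G# – B# – D# – F## – A#

E#m11 is a minor eleventh built on E#.
E# — root
G# — minor 3rd
B# — perfect 5th
D# — minor 7th
F## — major 9th
A# — perfect 11th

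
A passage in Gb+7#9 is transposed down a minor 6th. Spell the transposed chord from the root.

A minor 6th down from Gb is Bb, so the new chord is Bb dominant seventh sharp nine sharp five.
Root: Bb
Major 3rd (3rd): D
Augmented 5th (5th): F#
Minor 7th (7th): Ab
Augmented 9th (9th): C#

Bb, D, F#, Ab, C#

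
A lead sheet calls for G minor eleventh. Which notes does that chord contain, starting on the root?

G, B-flat, D, F, A, C

Root G, quality minor eleventh:
root → G
3rd (minor 3rd) → B-flat
5th (perfect 5th) → D
7th (minor 7th) → F
9th (major 9th) → A
11th (perfect 11th) → C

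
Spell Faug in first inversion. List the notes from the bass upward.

A C# F

Faug = F–A–C#; first inversion → third (A) lowest.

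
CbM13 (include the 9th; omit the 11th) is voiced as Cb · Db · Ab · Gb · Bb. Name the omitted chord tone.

CbM13 = Cb, Eb, Gb, Bb, Db, Ab. The voicing lacks the 3rd (major 3rd), Eb.

Eb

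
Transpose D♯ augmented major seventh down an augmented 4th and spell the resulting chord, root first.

D-sharp down an augmented 4th → A. New chord: A augmented major seventh.
root → A
3rd (major 3rd) → C-sharp
5th (augmented 5th) → E-sharp
7th (major 7th) → G-sharp

A C-sharp E-sharp G-sharp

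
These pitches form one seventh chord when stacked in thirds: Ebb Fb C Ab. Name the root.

Stacking in thirds gives Fb – Ab – C – Ebb, so Fb is the root — Fb augmented seventh.

Fb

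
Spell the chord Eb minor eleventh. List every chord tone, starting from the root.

E-flat  G-flat  B-flat  D-flat  F  A-flat

Eb minor eleventh: minor eleventh on E-flat.
- root: E-flat
- minor 3rd: G-flat
- perfect 5th: B-flat
- minor 7th: D-flat
- major 9th: F
- perfect 11th: A-flat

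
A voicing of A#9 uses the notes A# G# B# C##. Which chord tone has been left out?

The full A#9 chord is A#, C##, E#, G#, B#.
Comparing with the voicing, the perfect 5th (5th) — E# — is absent.

E#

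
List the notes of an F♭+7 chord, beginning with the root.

F♭+7 is an augmented seventh built on F♭.
Root: F♭
Major 3rd (3rd): A♭
Augmented 5th (5th): C
Minor 7th (7th): E𝄫

F♭, A♭, C, E𝄫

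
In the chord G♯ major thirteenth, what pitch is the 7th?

G♯ major thirteenth is built on G♯; its 7th is a major 7th above the root.
A seventh above G uses the letter F, and the major 7th above G♯ is F𝄪.

F𝄪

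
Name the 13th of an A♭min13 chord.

A♭min13 is built on Ab; its 13th is a major 13th above the root.
A sixth above A uses the letter F, and the major 13th above Ab is F.

F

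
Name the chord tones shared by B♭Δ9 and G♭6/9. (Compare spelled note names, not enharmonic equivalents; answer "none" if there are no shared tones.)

B♭Δ9 = B♭, D, F, A, C.
G♭6/9 = G♭, B♭, D♭, E♭, A♭.
Shared: B♭.

B♭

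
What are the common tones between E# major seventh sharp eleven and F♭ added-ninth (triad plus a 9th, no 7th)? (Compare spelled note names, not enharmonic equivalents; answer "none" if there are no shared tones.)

none

E# major seventh sharp eleven = E-sharp, G-double-sharp, B-sharp, D-double-sharp, A-double-sharp.
F♭ added-ninth = F-flat, A-flat, C-flat, G-flat.
Shared: none.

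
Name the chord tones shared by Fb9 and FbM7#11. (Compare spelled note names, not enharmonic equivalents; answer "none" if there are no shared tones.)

Fb9: Fb Ab Cb Ebb Gb
FbM7#11: Fb Ab Cb Eb Bb
Common to both → Fb, Ab, Cb.

Fb  Ab  Cb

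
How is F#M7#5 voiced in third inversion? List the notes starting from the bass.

F#M7#5 = F#–A#–C##–E#; third inversion → seventh (E#) lowest.

E#  F#  A#  C##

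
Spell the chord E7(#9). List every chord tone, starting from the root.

E, G#, B, D, F##

E7(#9) is a dominant seventh sharp nine built on E.
- root: E
- major 3rd: G#
- perfect 5th: B
- minor 7th: D
- augmented 9th: F##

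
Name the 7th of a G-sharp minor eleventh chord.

Root of G-sharp minor eleventh = G-sharp. The 7th is a minor 7th: G-sharp up a minor 7th → F-sharp.

F-sharp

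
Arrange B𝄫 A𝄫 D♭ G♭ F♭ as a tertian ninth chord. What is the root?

Stacking in thirds gives G♭ – B𝄫 – D♭ – F♭ – A𝄫, so G♭ is the root — G♭ minor seventh flat nine.

G♭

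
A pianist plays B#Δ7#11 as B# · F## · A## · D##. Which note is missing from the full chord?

The full B#Δ7#11 chord is B#, D##, F##, A##, E##.
Comparing with the voicing, the augmented 11th (11th) — E## — is absent.

E##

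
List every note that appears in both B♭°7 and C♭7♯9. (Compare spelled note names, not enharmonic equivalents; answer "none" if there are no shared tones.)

none

B♭°7: Bb Db Fb Abb
C♭7♯9: Cb Eb Gb Bbb D
Common to both → none.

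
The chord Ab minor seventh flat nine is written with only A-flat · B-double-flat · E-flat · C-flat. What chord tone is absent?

G-flat

Ab minor seventh flat nine = A-flat, C-flat, E-flat, G-flat, B-double-flat. The voicing lacks the 7th (minor 7th), G-flat.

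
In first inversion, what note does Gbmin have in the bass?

Gbmin in root position is Gb–Bbb–Db.
First inversion places the third in the bass, which is Bbb.

Bbb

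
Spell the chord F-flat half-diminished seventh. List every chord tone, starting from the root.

F-flat half-diminished seventh: half-diminished seventh on F-flat.
root → F-flat
3rd (minor 3rd) → A-double-flat
5th (diminished 5th) → C-double-flat
7th (minor 7th) → E-double-flat

F-flat A-double-flat C-double-flat E-double-flat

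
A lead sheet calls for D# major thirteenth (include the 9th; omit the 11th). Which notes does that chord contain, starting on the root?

D-sharp, F-double-sharp, A-sharp, C-double-sharp, E-sharp, B-sharp

D# major thirteenth: major thirteenth on D-sharp.
Root: D-sharp
Major 3rd (3rd): F-double-sharp
Perfect 5th (5th): A-sharp
Major 7th (7th): C-double-sharp
Major 9th (9th): E-sharp
Major 13th (13th): B-sharp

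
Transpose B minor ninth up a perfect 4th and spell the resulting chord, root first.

Transposed root: B → E (perfect 4th up). So we spell E minor ninth:
Root: E
Minor 3rd (3rd): G
Perfect 5th (5th): B
Minor 7th (7th): D
Major 9th (9th): F#

E, G, B, D, F#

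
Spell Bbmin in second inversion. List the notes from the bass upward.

Bbmin = Bb–Db–F; second inversion → fifth (F) lowest.

F – Bb – Db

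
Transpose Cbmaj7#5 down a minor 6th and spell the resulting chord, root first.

Eb G B D

Transposed root: Cb → Eb (minor 6th down). So we spell Eb augmented major seventh:
Root: Eb
Major 3rd (3rd): G
Augmented 5th (5th): B
Major 7th (7th): D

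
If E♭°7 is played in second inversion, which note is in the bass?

B𝄫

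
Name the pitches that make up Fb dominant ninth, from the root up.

F-flat, A-flat, C-flat, E-double-flat, G-flat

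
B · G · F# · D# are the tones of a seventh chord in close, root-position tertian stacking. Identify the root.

G

Stacking in thirds gives G – B – D# – F#, so G is the root — G augmented major seventh.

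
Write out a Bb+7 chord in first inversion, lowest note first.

D – F# – Ab – Bb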